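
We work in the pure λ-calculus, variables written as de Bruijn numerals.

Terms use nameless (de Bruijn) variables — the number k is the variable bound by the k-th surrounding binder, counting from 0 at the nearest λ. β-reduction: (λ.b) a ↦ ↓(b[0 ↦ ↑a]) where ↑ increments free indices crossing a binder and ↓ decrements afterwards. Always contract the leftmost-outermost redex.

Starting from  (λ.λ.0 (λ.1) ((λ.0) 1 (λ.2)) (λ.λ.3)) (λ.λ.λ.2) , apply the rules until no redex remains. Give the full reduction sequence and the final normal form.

  start: (λ.λ.0 (λ.1) ((λ.0) 1 (λ.2)) (λ.λ.3)) (λ.λ.λ.2)
  step 1: λ.0 (λ.1) ((λ.0) (λ.λ.λ.2) (λ.λ.λ.λ.2)) (λ.λ.λ.λ.λ.2)
  step 2: λ.0 (λ.1) ((λ.λ.λ.2) (λ.λ.λ.λ.2)) (λ.λ.λ.λ.λ.2)
  step 3: λ.0 (λ.1) (λ.λ.λ.λ.λ.λ.2) (λ.λ.λ.λ.λ.2)

Answer: normal form = λ.0 (λ.1) (λ.λ.λ.λ.λ.λ.2) (λ.λ.λ.λ.λ.2)  (in 3 steps)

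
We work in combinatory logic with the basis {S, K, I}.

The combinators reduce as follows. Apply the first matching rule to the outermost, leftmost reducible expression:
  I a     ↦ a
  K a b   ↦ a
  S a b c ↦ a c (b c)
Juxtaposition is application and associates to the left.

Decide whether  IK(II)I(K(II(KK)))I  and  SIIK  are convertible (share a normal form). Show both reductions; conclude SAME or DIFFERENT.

Answer: SAME — A ⇓ KK, B ⇓ KK

Working:
Term A:
  start: IK(II)I(K(II(KK)))I
  [1] K(II)I(K(II(KK)))I
  [2] II(K(II(KK)))I
  [3] I(K(II(KK)))I
  [4] K(II(KK))I
  [5] II(KK)
  [6] I(KK)
  [7] KK

Term B:
  start: SIIK
  [1] IK(IK)
  [2] K(IK)
  [3] KK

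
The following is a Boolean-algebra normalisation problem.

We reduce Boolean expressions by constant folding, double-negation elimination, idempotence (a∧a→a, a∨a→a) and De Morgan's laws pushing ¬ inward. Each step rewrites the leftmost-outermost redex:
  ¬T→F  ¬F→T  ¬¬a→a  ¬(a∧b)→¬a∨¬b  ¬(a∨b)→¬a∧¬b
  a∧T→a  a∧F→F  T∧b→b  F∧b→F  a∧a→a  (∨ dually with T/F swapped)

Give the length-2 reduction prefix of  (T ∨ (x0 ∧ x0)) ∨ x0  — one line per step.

Answer: after 2 steps: T

Derivation:
  start: (T ∨ (x0 ∧ x0)) ∨ x0
  [1] T ∨ x0
  [2] T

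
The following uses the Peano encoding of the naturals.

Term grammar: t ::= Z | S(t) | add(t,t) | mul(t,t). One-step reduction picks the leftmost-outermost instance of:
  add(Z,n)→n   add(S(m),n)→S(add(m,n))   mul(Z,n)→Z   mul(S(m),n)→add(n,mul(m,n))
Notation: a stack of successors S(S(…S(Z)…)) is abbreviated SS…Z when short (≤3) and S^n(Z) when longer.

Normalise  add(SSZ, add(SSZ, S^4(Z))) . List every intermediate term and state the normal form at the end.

Answer: normal form = S^8(Z)  (in 6 steps)

Reduction:
  start: add(SSZ, add(SSZ, S^4(Z)))
  step 1: S(add(SZ, add(SSZ, S^4(Z))))
  step 2: S(S(add(Z, add(SSZ, S^4(Z)))))
  step 3: S(S(add(SSZ, S^4(Z))))
  step 4: S(S(S(add(SZ, S^4(Z)))))
  step 5: S(S(S(S(add(Z, S^4(Z))))))
  step 6: S^8(Z)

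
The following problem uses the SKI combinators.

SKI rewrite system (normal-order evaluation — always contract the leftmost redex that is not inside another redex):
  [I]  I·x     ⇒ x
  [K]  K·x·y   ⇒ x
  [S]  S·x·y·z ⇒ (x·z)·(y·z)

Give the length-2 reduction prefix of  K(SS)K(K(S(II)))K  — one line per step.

Answer: after 2 steps: SK(K(S(II))K)

Reduction:
  start: K(SS)K(K(S(II)))K
  step 1: SS(K(S(II)))K
  step 2: SK(K(S(II))K)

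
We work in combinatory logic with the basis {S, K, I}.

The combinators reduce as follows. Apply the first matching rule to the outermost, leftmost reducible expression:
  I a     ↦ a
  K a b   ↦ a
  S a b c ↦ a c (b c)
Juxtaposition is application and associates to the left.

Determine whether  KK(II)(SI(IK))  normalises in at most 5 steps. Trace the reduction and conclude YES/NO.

  start: KK(II)(SI(IK))
  step 1: K(SI(IK))
  step 2: K(SIK)

Answer: YES — reaches normal form K(SIK) in 2 ≤ 5 steps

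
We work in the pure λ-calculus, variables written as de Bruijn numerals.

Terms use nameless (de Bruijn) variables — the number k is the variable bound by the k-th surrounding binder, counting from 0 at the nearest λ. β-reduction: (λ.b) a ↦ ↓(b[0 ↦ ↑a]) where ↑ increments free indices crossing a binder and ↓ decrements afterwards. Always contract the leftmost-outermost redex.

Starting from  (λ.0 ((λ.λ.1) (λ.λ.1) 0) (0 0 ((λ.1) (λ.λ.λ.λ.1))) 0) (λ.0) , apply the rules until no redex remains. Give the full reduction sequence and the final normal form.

Answer: normal form = λ.0  (in 9 steps)

Reduction:
  start: (λ.0 ((λ.λ.1) (λ.λ.1) 0) (0 0 ((λ.1) (λ.λ.λ.λ.1))) 0) (λ.0)
  →1  (λ.0) ((λ.λ.1) (λ.λ.1) (λ.0)) ((λ.0) (λ.0) ((λ.λ.0) (λ.λ.λ.λ.1))) (λ.0)
  →2  (λ.λ.1) (λ.λ.1) (λ.0) ((λ.0) (λ.0) ((λ.λ.0) (λ.λ.λ.λ.1))) (λ.0)
  →3  (λ.λ.λ.1) (λ.0) ((λ.0) (λ.0) ((λ.λ.0) (λ.λ.λ.λ.1))) (λ.0)
  →4  (λ.λ.1) ((λ.0) (λ.0) ((λ.λ.0) (λ.λ.λ.λ.1))) (λ.0)
  →5  (λ.(λ.0) (λ.0) ((λ.λ.0) (λ.λ.λ.λ.1))) (λ.0)
  →6  (λ.0) (λ.0) ((λ.λ.0) (λ.λ.λ.λ.1))
  →7  (λ.0) ((λ.λ.0) (λ.λ.λ.λ.1))
  →8  (λ.λ.0) (λ.λ.λ.λ.1)
  →9  λ.0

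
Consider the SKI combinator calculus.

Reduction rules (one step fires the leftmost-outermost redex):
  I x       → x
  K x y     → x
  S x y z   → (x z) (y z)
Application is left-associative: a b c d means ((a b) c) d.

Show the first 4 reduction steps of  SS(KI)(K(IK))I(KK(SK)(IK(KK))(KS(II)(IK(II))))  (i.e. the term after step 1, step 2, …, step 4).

Answer: after 4 steps: K(KI(K(IK))I)(KK(SK)(IK(KK))(KS(II)(IK(II))))

Working:
  start: SS(KI)(K(IK))I(KK(SK)(IK(KK))(KS(II)(IK(II))))
  →1  S(K(IK))(KI(K(IK)))I(KK(SK)(IK(KK))(KS(II)(IK(II))))
  →2  K(IK)I(KI(K(IK))I)(KK(SK)(IK(KK))(KS(II)(IK(II))))
  →3  IK(KI(K(IK))I)(KK(SK)(IK(KK))(KS(II)(IK(II))))
  →4  K(KI(K(IK))I)(KK(SK)(IK(KK))(KS(II)(IK(II))))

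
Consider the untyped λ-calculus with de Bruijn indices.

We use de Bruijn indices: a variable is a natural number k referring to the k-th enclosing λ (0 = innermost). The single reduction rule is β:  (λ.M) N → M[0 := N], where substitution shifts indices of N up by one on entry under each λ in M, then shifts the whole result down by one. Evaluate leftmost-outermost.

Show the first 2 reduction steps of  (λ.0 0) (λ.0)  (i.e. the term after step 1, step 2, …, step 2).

Answer: after 2 steps: λ.0

Derivation:
  start: (λ.0 0) (λ.0)
  [1] (λ.0) (λ.0)
  [2] λ.0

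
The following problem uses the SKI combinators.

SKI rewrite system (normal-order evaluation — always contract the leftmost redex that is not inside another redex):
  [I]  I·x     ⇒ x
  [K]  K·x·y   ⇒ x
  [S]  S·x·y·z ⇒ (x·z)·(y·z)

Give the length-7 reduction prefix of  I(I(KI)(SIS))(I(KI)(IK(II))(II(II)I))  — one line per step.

  start: I(I(KI)(SIS))(I(KI)(IK(II))(II(II)I))
  step 1: I(KI)(SIS)(I(KI)(IK(II))(II(II)I))
  step 2: KI(SIS)(I(KI)(IK(II))(II(II)I))
  step 3: I(I(KI)(IK(II))(II(II)I))
  step 4: I(KI)(IK(II))(II(II)I)
  step 5: KI(IK(II))(II(II)I)
  step 6: I(II(II)I)
  step 7: II(II)I

Answer: after 7 steps: II(II)I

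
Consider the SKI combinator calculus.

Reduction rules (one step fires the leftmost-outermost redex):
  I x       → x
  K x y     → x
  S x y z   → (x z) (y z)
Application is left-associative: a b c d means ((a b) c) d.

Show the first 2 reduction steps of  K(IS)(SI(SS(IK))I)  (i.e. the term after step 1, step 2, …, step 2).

  start: K(IS)(SI(SS(IK))I)
  step 1: IS
  step 2: S

Answer: after 2 steps: S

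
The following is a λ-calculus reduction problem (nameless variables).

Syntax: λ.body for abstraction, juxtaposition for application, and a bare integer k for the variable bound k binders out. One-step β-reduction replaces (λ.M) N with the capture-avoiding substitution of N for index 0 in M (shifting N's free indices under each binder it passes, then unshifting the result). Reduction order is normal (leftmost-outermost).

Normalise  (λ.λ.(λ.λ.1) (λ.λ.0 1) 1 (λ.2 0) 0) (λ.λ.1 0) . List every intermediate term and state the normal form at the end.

  start: (λ.λ.(λ.λ.1) (λ.λ.0 1) 1 (λ.2 0) 0) (λ.λ.1 0)
  →1  λ.(λ.λ.1) (λ.λ.0 1) (λ.λ.1 0) (λ.(λ.λ.1 0) 0) 0
  →2  λ.(λ.λ.λ.0 1) (λ.λ.1 0) (λ.(λ.λ.1 0) 0) 0
  →3  λ.(λ.λ.0 1) (λ.(λ.λ.1 0) 0) 0
  →4  λ.(λ.0 (λ.(λ.λ.1 0) 0)) 0
  →5  λ.0 (λ.(λ.λ.1 0) 0)
  →6  λ.0 (λ.λ.1 0)

Answer: normal form = λ.0 (λ.λ.1 0)  (in 6 steps)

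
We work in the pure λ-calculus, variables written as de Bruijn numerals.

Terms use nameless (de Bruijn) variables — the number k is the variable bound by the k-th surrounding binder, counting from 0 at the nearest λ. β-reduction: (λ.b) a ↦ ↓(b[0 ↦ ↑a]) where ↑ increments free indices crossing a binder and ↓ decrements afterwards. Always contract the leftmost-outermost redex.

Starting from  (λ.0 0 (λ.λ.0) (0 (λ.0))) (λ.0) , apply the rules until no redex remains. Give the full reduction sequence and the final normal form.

Answer: normal form = λ.0  (in 4 steps)

Derivation:
  start: (λ.0 0 (λ.λ.0) (0 (λ.0))) (λ.0)
  [1] (λ.0) (λ.0) (λ.λ.0) ((λ.0) (λ.0))
  [2] (λ.0) (λ.λ.0) ((λ.0) (λ.0))
  [3] (λ.λ.0) ((λ.0) (λ.0))
  [4] λ.0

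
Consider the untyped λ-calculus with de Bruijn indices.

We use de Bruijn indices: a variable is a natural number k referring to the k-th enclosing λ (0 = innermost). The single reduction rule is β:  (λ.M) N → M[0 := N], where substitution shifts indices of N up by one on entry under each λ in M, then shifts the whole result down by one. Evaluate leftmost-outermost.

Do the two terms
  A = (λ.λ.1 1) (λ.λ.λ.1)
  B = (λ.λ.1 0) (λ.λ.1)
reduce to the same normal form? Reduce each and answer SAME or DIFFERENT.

Term A:
  start: (λ.λ.1 1) (λ.λ.λ.1)
  →1  λ.(λ.λ.λ.1) (λ.λ.λ.1)
  →2  λ.λ.λ.1

Term B:
  start: (λ.λ.1 0) (λ.λ.1)
  →1  λ.(λ.λ.1) 0
  →2  λ.λ.1

Answer: DIFFERENT — A ⇓ λ.λ.λ.1, B ⇓ λ.λ.1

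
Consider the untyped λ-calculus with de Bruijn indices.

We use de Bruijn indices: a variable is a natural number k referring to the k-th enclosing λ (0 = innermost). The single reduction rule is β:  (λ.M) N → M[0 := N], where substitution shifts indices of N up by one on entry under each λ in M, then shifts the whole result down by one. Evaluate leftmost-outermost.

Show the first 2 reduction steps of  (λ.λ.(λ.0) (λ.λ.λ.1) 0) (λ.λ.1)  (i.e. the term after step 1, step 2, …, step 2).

  start: (λ.λ.(λ.0) (λ.λ.λ.1) 0) (λ.λ.1)
  →1  λ.(λ.0) (λ.λ.λ.1) 0
  →2  λ.(λ.λ.λ.1) 0

Answer: after 2 steps: λ.(λ.λ.λ.1) 0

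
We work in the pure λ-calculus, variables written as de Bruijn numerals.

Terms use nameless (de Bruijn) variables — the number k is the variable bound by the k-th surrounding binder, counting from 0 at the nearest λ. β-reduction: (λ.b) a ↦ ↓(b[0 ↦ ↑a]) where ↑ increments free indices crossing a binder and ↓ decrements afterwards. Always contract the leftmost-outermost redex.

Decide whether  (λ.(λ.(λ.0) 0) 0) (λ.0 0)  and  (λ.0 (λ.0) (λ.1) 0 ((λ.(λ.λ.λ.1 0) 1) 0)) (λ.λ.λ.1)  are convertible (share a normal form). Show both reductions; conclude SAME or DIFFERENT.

Answer: DIFFERENT — A ⇓ λ.0 0, B ⇓ λ.λ.λ.1

Working:
Term A:
  start: (λ.(λ.(λ.0) 0) 0) (λ.0 0)
  →1  (λ.(λ.0) 0) (λ.0 0)
  →2  (λ.0) (λ.0 0)
  →3  λ.0 0

Term B:
  start: (λ.0 (λ.0) (λ.1) 0 ((λ.(λ.λ.λ.1 0) 1) 0)) (λ.λ.λ.1)
  →1  (λ.λ.λ.1) (λ.0) (λ.λ.λ.λ.1) (λ.λ.λ.1) ((λ.(λ.λ.λ.1 0) (λ.λ.λ.1)) (λ.λ.λ.1))
  →2  (λ.λ.1) (λ.λ.λ.λ.1) (λ.λ.λ.1) ((λ.(λ.λ.λ.1 0) (λ.λ.λ.1)) (λ.λ.λ.1))
  →3  (λ.λ.λ.λ.λ.1) (λ.λ.λ.1) ((λ.(λ.λ.λ.1 0) (λ.λ.λ.1)) (λ.λ.λ.1))
  →4  (λ.λ.λ.λ.1) ((λ.(λ.λ.λ.1 0) (λ.λ.λ.1)) (λ.λ.λ.1))
  →5  λ.λ.λ.1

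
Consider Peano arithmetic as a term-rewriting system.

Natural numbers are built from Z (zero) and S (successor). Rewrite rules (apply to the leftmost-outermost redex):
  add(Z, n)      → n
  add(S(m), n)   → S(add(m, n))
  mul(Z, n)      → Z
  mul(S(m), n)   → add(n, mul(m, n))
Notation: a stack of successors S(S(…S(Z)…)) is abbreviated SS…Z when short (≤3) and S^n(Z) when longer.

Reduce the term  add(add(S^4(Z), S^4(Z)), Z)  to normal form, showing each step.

  start: add(add(S^4(Z), S^4(Z)), Z)
  step 1: add(S(add(SSSZ, S^4(Z))), Z)
  step 2: S(add(add(SSSZ, S^4(Z)), Z))
  step 3: S(add(S(add(SSZ, S^4(Z))), Z))
  step 4: S(S(add(add(SSZ, S^4(Z)), Z)))
  step 5: S(S(add(S(add(SZ, S^4(Z))), Z)))
  step 6: S(S(S(add(add(SZ, S^4(Z)), Z))))
  step 7: S(S(S(add(S(add(Z, S^4(Z))), Z))))
  step 8: S(S(S(S(add(add(Z, S^4(Z)), Z)))))
  step 9: S(S(S(S(add(S^4(Z), Z)))))
  step 10: S(S(S(S(S(add(SSSZ, Z))))))
  step 11: S(S(S(S(S(S(add(SSZ, Z)))))))
  step 12: S(S(S(S(S(S(S(add(SZ, Z))))))))
  step 13: S(S(S(S(S(S(S(S(add(Z, Z)))))))))
  step 14: S^8(Z)

Answer: normal form = S^8(Z)  (in 14 steps)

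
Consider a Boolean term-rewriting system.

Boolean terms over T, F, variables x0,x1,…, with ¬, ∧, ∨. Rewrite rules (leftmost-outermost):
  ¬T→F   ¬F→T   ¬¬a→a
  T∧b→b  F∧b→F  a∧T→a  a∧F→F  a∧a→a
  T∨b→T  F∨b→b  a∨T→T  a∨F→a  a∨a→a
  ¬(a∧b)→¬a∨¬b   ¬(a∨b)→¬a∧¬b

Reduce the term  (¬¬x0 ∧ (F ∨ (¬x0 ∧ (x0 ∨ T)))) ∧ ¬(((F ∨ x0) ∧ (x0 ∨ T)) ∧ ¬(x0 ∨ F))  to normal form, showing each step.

Answer: normal form = (x0 ∧ ¬x0) ∧ (¬x0 ∨ x0)  (in 15 steps)

Reduction:
  start: (¬¬x0 ∧ (F ∨ (¬x0 ∧ (x0 ∨ T)))) ∧ ¬(((F ∨ x0) ∧ (x0 ∨ T)) ∧ ¬(x0 ∨ F))
  →1  (x0 ∧ (F ∨ (¬x0 ∧ (x0 ∨ T)))) ∧ ¬(((F ∨ x0) ∧ (x0 ∨ T)) ∧ ¬(x0 ∨ F))
  →2  (x0 ∧ (¬x0 ∧ (x0 ∨ T))) ∧ ¬(((F ∨ x0) ∧ (x0 ∨ T)) ∧ ¬(x0 ∨ F))
  →3  (x0 ∧ (¬x0 ∧ T)) ∧ ¬(((F ∨ x0) ∧ (x0 ∨ T)) ∧ ¬(x0 ∨ F))
  →4  (x0 ∧ ¬x0) ∧ ¬(((F ∨ x0) ∧ (x0 ∨ T)) ∧ ¬(x0 ∨ F))
  →5  (x0 ∧ ¬x0) ∧ (¬((F ∨ x0) ∧ (x0 ∨ T)) ∨ ¬¬(x0 ∨ F))
  →6  (x0 ∧ ¬x0) ∧ ((¬(F ∨ x0) ∨ ¬(x0 ∨ T)) ∨ ¬¬(x0 ∨ F))
  →7  (x0 ∧ ¬x0) ∧ (((¬F ∧ ¬x0) ∨ ¬(x0 ∨ T)) ∨ ¬¬(x0 ∨ F))
  →8  (x0 ∧ ¬x0) ∧ (((T ∧ ¬x0) ∨ ¬(x0 ∨ T)) ∨ ¬¬(x0 ∨ F))
  →9  (x0 ∧ ¬x0) ∧ ((¬x0 ∨ ¬(x0 ∨ T)) ∨ ¬¬(x0 ∨ F))
  →10  (x0 ∧ ¬x0) ∧ ((¬x0 ∨ (¬x0 ∧ ¬T)) ∨ ¬¬(x0 ∨ F))
  →11  (x0 ∧ ¬x0) ∧ ((¬x0 ∨ (¬x0 ∧ F)) ∨ ¬¬(x0 ∨ F))
  →12  (x0 ∧ ¬x0) ∧ ((¬x0 ∨ F) ∨ ¬¬(x0 ∨ F))
  →13  (x0 ∧ ¬x0) ∧ (¬x0 ∨ ¬¬(x0 ∨ F))
  →14  (x0 ∧ ¬x0) ∧ (¬x0 ∨ (x0 ∨ F))
  →15  (x0 ∧ ¬x0) ∧ (¬x0 ∨ x0)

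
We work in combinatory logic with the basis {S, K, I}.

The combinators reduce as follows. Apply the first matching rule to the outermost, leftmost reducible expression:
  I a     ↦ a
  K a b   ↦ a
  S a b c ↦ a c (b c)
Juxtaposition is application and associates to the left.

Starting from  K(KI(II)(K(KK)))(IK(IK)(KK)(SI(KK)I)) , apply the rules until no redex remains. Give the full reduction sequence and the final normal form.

Answer: normal form = K(KK)  (in 3 steps)

Derivation:
  start: K(KI(II)(K(KK)))(IK(IK)(KK)(SI(KK)I))
  step 1: KI(II)(K(KK))
  step 2: I(K(KK))
  step 3: K(KK)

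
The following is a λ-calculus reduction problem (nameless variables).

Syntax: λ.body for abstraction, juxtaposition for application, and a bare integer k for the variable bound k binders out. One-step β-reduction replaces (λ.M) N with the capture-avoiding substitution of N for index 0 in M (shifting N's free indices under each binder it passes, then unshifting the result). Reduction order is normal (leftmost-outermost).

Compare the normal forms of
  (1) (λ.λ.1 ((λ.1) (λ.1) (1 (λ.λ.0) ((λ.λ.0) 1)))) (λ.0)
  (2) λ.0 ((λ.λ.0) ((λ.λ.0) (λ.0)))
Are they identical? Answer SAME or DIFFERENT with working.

Term A:
  start: (λ.λ.1 ((λ.1) (λ.1) (1 (λ.λ.0) ((λ.λ.0) 1)))) (λ.0)
  step 1: λ.(λ.0) ((λ.1) (λ.1) ((λ.0) (λ.λ.0) ((λ.λ.0) (λ.0))))
  step 2: λ.(λ.1) (λ.1) ((λ.0) (λ.λ.0) ((λ.λ.0) (λ.0)))
  step 3: λ.0 ((λ.0) (λ.λ.0) ((λ.λ.0) (λ.0)))
  step 4: λ.0 ((λ.λ.0) ((λ.λ.0) (λ.0)))
  step 5: λ.0 (λ.0)

Term B:
  start: λ.0 ((λ.λ.0) ((λ.λ.0) (λ.0)))
  step 1: λ.0 (λ.0)

Answer: SAME — A ⇓ λ.0 (λ.0), B ⇓ λ.0 (λ.0)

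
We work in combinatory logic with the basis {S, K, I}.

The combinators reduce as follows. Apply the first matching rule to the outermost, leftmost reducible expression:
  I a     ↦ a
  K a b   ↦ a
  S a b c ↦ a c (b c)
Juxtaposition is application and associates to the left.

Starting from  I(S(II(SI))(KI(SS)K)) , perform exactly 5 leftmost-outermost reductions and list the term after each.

Answer: after 5 steps: S(SI)K

Reduction:
  start: I(S(II(SI))(KI(SS)K))
  →1  S(II(SI))(KI(SS)K)
  →2  S(I(SI))(KI(SS)K)
  →3  S(SI)(KI(SS)K)
  →4  S(SI)(IK)
  →5  S(SI)K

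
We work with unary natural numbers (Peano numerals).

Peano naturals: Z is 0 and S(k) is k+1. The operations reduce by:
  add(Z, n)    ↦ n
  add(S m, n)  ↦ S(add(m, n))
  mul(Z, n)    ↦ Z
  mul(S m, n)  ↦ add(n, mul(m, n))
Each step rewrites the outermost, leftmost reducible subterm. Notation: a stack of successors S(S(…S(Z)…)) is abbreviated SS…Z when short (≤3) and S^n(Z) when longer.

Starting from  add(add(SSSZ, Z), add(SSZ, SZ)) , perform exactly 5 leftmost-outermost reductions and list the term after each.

Answer: after 5 steps: S(S(add(S(add(Z, Z)), add(SSZ, SZ))))

Working:
  start: add(add(SSSZ, Z), add(SSZ, SZ))
  step 1: add(S(add(SSZ, Z)), add(SSZ, SZ))
  step 2: S(add(add(SSZ, Z), add(SSZ, SZ)))
  step 3: S(add(S(add(SZ, Z)), add(SSZ, SZ)))
  step 4: S(S(add(add(SZ, Z), add(SSZ, SZ))))
  step 5: S(S(add(S(add(Z, Z)), add(SSZ, SZ))))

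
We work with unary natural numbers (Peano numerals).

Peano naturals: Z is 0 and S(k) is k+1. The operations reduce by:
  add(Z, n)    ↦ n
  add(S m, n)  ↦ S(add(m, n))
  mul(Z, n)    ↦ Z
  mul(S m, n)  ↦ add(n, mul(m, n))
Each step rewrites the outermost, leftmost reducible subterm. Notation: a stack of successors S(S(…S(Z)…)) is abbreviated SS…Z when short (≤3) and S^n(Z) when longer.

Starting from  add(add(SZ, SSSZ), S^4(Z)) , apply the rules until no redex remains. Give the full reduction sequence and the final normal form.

Answer: normal form = S^8(Z)  (in 7 steps)

Reduction:
  start: add(add(SZ, SSSZ), S^4(Z))
  →1  add(S(add(Z, SSSZ)), S^4(Z))
  →2  S(add(add(Z, SSSZ), S^4(Z)))
  →3  S(add(SSSZ, S^4(Z)))
  →4  S(S(add(SSZ, S^4(Z))))
  →5  S(S(S(add(SZ, S^4(Z)))))
  →6  S(S(S(S(add(Z, S^4(Z))))))
  →7  S^8(Z)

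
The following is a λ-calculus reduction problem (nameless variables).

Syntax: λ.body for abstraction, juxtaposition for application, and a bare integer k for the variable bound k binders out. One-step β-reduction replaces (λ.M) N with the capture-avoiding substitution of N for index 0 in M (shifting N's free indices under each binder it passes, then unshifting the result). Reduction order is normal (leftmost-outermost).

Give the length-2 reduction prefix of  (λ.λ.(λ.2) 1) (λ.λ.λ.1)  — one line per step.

  start: (λ.λ.(λ.2) 1) (λ.λ.λ.1)
  step 1: λ.(λ.λ.λ.λ.1) (λ.λ.λ.1)
  step 2: λ.λ.λ.λ.1

Answer: after 2 steps: λ.λ.λ.λ.1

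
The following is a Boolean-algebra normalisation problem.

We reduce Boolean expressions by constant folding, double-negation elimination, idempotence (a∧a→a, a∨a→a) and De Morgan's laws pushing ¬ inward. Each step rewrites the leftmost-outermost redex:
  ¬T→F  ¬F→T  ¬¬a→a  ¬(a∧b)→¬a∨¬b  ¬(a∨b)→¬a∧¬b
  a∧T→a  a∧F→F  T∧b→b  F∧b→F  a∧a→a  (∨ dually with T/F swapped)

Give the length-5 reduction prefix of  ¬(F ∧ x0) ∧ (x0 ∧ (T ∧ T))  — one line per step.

  start: ¬(F ∧ x0) ∧ (x0 ∧ (T ∧ T))
  [1] (¬F ∨ ¬x0) ∧ (x0 ∧ (T ∧ T))
  [2] (T ∨ ¬x0) ∧ (x0 ∧ (T ∧ T))
  [3] T ∧ (x0 ∧ (T ∧ T))
  [4] x0 ∧ (T ∧ T)
  [5] x0 ∧ T

Answer: after 5 steps: x0 ∧ T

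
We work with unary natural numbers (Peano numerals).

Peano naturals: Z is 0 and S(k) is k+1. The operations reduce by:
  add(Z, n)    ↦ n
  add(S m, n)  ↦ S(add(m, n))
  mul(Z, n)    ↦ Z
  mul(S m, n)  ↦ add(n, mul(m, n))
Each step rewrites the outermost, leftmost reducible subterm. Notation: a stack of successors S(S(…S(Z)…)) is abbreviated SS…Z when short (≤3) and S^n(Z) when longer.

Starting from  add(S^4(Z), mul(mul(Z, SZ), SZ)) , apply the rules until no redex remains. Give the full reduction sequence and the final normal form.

  start: add(S^4(Z), mul(mul(Z, SZ), SZ))
  step 1: S(add(SSSZ, mul(mul(Z, SZ), SZ)))
  step 2: S(S(add(SSZ, mul(mul(Z, SZ), SZ))))
  step 3: S(S(S(add(SZ, mul(mul(Z, SZ), SZ)))))
  step 4: S(S(S(S(add(Z, mul(mul(Z, SZ), SZ))))))
  step 5: S(S(S(S(mul(mul(Z, SZ), SZ)))))
  step 6: S(S(S(S(mul(Z, SZ)))))
  step 7: S^4(Z)

Answer: normal form = S^4(Z)  (in 7 steps)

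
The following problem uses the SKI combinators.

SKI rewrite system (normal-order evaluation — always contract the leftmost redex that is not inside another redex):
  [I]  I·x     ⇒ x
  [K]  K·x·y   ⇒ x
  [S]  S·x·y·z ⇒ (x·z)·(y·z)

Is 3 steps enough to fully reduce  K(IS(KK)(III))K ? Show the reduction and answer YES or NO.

  start: K(IS(KK)(III))K
  →1  IS(KK)(III)
  →2  S(KK)(III)
  →3  S(KK)(II)

Answer: NO — after 3 steps the term is S(KK)(II), not yet normal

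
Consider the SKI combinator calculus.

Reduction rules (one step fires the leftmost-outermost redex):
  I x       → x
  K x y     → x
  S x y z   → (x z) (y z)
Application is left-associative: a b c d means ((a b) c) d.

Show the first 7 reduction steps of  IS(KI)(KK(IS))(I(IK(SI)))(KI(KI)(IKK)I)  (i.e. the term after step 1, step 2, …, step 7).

  start: IS(KI)(KK(IS))(I(IK(SI)))(KI(KI)(IKK)I)
  →1  S(KI)(KK(IS))(I(IK(SI)))(KI(KI)(IKK)I)
  →2  KI(I(IK(SI)))(KK(IS)(I(IK(SI))))(KI(KI)(IKK)I)
  →3  I(KK(IS)(I(IK(SI))))(KI(KI)(IKK)I)
  →4  KK(IS)(I(IK(SI)))(KI(KI)(IKK)I)
  →5  K(I(IK(SI)))(KI(KI)(IKK)I)
  →6  I(IK(SI))
  →7  IK(SI)

Answer: after 7 steps: IK(SI)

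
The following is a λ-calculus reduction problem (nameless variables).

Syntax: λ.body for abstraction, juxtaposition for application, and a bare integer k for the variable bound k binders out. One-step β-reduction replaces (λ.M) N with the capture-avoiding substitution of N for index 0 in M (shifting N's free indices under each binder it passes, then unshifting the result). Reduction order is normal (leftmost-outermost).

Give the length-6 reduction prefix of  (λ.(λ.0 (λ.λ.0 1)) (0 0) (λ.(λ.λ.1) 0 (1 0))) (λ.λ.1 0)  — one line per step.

  start: (λ.(λ.0 (λ.λ.0 1)) (0 0) (λ.(λ.λ.1) 0 (1 0))) (λ.λ.1 0)
  step 1: (λ.0 (λ.λ.0 1)) ((λ.λ.1 0) (λ.λ.1 0)) (λ.(λ.λ.1) 0 ((λ.λ.1 0) 0))
  step 2: (λ.λ.1 0) (λ.λ.1 0) (λ.λ.0 1) (λ.(λ.λ.1) 0 ((λ.λ.1 0) 0))
  step 3: (λ.(λ.λ.1 0) 0) (λ.λ.0 1) (λ.(λ.λ.1) 0 ((λ.λ.1 0) 0))
  step 4: (λ.λ.1 0) (λ.λ.0 1) (λ.(λ.λ.1) 0 ((λ.λ.1 0) 0))
  step 5: (λ.(λ.λ.0 1) 0) (λ.(λ.λ.1) 0 ((λ.λ.1 0) 0))
  step 6: (λ.λ.0 1) (λ.(λ.λ.1) 0 ((λ.λ.1 0) 0))

Answer: after 6 steps: (λ.λ.0 1) (λ.(λ.λ.1) 0 ((λ.λ.1 0) 0))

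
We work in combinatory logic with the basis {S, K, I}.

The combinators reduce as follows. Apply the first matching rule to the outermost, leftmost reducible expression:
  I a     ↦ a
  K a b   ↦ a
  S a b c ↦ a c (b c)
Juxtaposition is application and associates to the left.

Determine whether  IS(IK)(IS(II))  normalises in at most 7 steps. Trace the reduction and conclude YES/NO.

Answer: YES — reaches normal form SK(SI) in 4 ≤ 7 steps

Working:
  start: IS(IK)(IS(II))
  →1  S(IK)(IS(II))
  →2  SK(IS(II))
  →3  SK(S(II))
  →4  SK(SI)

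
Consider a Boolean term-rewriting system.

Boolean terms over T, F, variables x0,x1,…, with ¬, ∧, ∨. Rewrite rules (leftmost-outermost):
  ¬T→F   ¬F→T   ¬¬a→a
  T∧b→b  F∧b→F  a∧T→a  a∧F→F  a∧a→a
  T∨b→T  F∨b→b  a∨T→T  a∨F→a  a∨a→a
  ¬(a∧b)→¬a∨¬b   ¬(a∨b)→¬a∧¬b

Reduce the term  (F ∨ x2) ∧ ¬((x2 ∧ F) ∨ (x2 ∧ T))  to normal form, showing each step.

  start: (F ∨ x2) ∧ ¬((x2 ∧ F) ∨ (x2 ∧ T))
  →1  x2 ∧ ¬((x2 ∧ F) ∨ (x2 ∧ T))
  →2  x2 ∧ (¬(x2 ∧ F) ∧ ¬(x2 ∧ T))
  →3  x2 ∧ ((¬x2 ∨ ¬F) ∧ ¬(x2 ∧ T))
  →4  x2 ∧ ((¬x2 ∨ T) ∧ ¬(x2 ∧ T))
  →5  x2 ∧ (T ∧ ¬(x2 ∧ T))
  →6  x2 ∧ ¬(x2 ∧ T)
  →7  x2 ∧ (¬x2 ∨ ¬T)
  →8  x2 ∧ (¬x2 ∨ F)
  →9  x2 ∧ ¬x2

Answer: normal form = x2 ∧ ¬x2  (in 9 steps)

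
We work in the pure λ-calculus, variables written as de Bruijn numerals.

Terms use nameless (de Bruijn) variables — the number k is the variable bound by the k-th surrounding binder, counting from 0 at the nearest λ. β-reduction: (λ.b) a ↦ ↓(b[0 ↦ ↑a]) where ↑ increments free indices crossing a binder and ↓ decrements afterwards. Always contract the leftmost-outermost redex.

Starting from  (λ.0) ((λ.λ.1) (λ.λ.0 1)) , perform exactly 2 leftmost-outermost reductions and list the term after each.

Answer: after 2 steps: λ.λ.λ.0 1

Reduction:
  start: (λ.0) ((λ.λ.1) (λ.λ.0 1))
  →1  (λ.λ.1) (λ.λ.0 1)
  →2  λ.λ.λ.0 1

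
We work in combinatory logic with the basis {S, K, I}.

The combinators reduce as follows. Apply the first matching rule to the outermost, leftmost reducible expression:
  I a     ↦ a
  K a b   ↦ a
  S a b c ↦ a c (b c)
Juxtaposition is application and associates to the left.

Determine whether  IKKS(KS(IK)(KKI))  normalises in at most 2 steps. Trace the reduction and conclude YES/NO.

  start: IKKS(KS(IK)(KKI))
  step 1: KKS(KS(IK)(KKI))
  step 2: K(KS(IK)(KKI))

Answer: NO — after 2 steps the term is K(KS(IK)(KKI)), not yet normal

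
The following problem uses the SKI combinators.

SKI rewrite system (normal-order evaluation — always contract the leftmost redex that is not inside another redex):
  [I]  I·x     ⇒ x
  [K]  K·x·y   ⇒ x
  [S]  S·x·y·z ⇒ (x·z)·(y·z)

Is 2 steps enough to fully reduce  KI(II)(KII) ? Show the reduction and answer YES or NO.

  start: KI(II)(KII)
  [1] I(KII)
  [2] KII

Answer: NO — after 2 steps the term is KII, not yet normal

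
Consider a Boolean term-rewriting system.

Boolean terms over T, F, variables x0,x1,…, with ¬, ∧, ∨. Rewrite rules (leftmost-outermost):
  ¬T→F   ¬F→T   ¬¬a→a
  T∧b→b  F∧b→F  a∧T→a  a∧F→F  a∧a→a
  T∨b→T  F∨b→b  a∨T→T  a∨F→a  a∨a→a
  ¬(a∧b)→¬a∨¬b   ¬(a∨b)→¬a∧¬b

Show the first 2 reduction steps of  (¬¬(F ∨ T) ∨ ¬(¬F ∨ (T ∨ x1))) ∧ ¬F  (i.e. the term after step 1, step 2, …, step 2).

  start: (¬¬(F ∨ T) ∨ ¬(¬F ∨ (T ∨ x1))) ∧ ¬F
  →1  ((F ∨ T) ∨ ¬(¬F ∨ (T ∨ x1))) ∧ ¬F
  →2  (T ∨ ¬(¬F ∨ (T ∨ x1))) ∧ ¬F

Answer: after 2 steps: (T ∨ ¬(¬F ∨ (T ∨ x1))) ∧ ¬F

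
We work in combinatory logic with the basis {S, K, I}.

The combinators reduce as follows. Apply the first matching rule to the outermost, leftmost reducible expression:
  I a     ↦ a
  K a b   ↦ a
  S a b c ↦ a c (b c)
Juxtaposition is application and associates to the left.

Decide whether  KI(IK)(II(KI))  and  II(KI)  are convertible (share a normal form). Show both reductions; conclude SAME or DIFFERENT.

Term A:
  start: KI(IK)(II(KI))
  →1  I(II(KI))
  →2  II(KI)
  →3  I(KI)
  →4  KI

Term B:
  start: II(KI)
  →1  I(KI)
  →2  KI

Answer: SAME — A ⇓ KI, B ⇓ KI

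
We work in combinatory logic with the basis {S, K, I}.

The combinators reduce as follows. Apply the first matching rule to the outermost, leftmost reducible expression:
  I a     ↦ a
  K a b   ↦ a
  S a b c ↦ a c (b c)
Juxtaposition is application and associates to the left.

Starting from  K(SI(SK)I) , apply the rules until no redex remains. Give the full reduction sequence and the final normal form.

  start: K(SI(SK)I)
  →1  K(II(SKI))
  →2  K(I(SKI))
  →3  K(SKI)

Answer: normal form = K(SKI)  (in 3 steps)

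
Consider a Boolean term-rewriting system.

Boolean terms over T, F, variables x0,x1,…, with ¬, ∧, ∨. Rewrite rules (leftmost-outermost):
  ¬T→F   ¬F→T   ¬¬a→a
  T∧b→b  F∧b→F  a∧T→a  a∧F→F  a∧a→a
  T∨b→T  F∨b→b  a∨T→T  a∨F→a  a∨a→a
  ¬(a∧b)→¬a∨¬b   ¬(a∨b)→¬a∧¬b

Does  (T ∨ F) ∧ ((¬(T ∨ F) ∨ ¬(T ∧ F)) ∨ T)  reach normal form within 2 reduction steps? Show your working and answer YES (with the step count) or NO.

  start: (T ∨ F) ∧ ((¬(T ∨ F) ∨ ¬(T ∧ F)) ∨ T)
  →1  T ∧ ((¬(T ∨ F) ∨ ¬(T ∧ F)) ∨ T)
  →2  (¬(T ∨ F) ∨ ¬(T ∧ F)) ∨ T

Answer: NO — after 2 steps the term is (¬(T ∨ F) ∨ ¬(T ∧ F)) ∨ T, not yet normal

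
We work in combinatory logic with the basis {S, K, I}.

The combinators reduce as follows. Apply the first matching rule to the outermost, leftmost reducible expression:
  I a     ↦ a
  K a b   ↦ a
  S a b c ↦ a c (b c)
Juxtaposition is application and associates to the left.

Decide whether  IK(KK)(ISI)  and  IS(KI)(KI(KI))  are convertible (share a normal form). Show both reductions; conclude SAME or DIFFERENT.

Answer: DIFFERENT — A ⇓ KK, B ⇓ S(KI)I

Reduction:
Term A:
  start: IK(KK)(ISI)
  step 1: K(KK)(ISI)
  step 2: KK

Term B:
  start: IS(KI)(KI(KI))
  step 1: S(KI)(KI(KI))
  step 2: S(KI)I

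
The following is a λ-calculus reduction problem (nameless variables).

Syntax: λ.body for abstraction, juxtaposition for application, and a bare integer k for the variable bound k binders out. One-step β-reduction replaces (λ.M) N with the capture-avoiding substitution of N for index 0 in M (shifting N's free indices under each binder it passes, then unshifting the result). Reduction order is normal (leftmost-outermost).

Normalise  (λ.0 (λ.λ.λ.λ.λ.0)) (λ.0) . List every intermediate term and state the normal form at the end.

  start: (λ.0 (λ.λ.λ.λ.λ.0)) (λ.0)
  →1  (λ.0) (λ.λ.λ.λ.λ.0)
  →2  λ.λ.λ.λ.λ.0

Answer: normal form = λ.λ.λ.λ.λ.0  (in 2 steps)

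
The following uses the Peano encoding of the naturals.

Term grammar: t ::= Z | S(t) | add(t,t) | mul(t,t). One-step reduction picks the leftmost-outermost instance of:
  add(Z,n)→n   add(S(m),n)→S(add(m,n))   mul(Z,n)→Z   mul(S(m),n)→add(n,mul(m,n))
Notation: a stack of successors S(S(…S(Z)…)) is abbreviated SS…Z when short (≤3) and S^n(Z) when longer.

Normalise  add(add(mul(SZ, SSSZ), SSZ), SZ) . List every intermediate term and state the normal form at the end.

  start: add(add(mul(SZ, SSSZ), SSZ), SZ)
  [1] add(add(add(SSSZ, mul(Z, SSSZ)), SSZ), SZ)
  [2] add(add(S(add(SSZ, mul(Z, SSSZ))), SSZ), SZ)
  [3] add(S(add(add(SSZ, mul(Z, SSSZ)), SSZ)), SZ)
  [4] S(add(add(add(SSZ, mul(Z, SSSZ)), SSZ), SZ))
  [5] S(add(add(S(add(SZ, mul(Z, SSSZ))), SSZ), SZ))
  [6] S(add(S(add(add(SZ, mul(Z, SSSZ)), SSZ)), SZ))
  [7] S(S(add(add(add(SZ, mul(Z, SSSZ)), SSZ), SZ)))
  [8] S(S(add(add(S(add(Z, mul(Z, SSSZ))), SSZ), SZ)))
  [9] S(S(add(S(add(add(Z, mul(Z, SSSZ)), SSZ)), SZ)))
  [10] S(S(S(add(add(add(Z, mul(Z, SSSZ)), SSZ), SZ))))
  [11] S(S(S(add(add(mul(Z, SSSZ), SSZ), SZ))))
  [12] S(S(S(add(add(Z, SSZ), SZ))))
  [13] S(S(S(add(SSZ, SZ))))
  [14] S(S(S(S(add(SZ, SZ)))))
  [15] S(S(S(S(S(add(Z, SZ))))))
  [16] S^6(Z)

Answer: normal form = S^6(Z)  (in 16 steps)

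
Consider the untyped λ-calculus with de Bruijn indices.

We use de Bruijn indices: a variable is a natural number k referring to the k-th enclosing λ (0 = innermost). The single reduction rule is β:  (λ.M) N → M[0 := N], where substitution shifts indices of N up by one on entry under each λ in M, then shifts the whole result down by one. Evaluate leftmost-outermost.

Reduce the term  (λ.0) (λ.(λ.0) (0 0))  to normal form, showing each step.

  start: (λ.0) (λ.(λ.0) (0 0))
  →1  λ.(λ.0) (0 0)
  →2  λ.0 0

Answer: normal form = λ.0 0  (in 2 steps)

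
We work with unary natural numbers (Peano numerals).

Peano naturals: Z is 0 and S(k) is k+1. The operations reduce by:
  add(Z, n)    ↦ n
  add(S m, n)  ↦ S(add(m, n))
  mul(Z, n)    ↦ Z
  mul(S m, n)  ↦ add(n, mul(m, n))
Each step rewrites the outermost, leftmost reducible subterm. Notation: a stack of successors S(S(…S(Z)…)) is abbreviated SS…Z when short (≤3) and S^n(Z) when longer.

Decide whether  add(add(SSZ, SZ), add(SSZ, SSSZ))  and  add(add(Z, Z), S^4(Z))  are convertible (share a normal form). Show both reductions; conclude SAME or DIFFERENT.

Answer: DIFFERENT — A ⇓ S^8(Z), B ⇓ S^4(Z)

Working:
Term A:
  start: add(add(SSZ, SZ), add(SSZ, SSSZ))
  [1] add(S(add(SZ, SZ)), add(SSZ, SSSZ))
  [2] S(add(add(SZ, SZ), add(SSZ, SSSZ)))
  [3] S(add(S(add(Z, SZ)), add(SSZ, SSSZ)))
  [4] S(S(add(add(Z, SZ), add(SSZ, SSSZ))))
  [5] S(S(add(SZ, add(SSZ, SSSZ))))
  [6] S(S(S(add(Z, add(SSZ, SSSZ)))))
  [7] S(S(S(add(SSZ, SSSZ))))
  [8] S(S(S(S(add(SZ, SSSZ)))))
  [9] S(S(S(S(S(add(Z, SSSZ))))))
  [10] S^8(Z)

Term B:
  start: add(add(Z, Z), S^4(Z))
  [1] add(Z, S^4(Z))
  [2] S^4(Z)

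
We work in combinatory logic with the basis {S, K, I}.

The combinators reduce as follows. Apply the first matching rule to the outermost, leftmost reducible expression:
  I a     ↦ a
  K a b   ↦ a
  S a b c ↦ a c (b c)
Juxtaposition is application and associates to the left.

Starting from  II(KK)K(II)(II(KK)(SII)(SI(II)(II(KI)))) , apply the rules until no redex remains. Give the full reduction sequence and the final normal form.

  start: II(KK)K(II)(II(KK)(SII)(SI(II)(II(KI))))
  →1  I(KK)K(II)(II(KK)(SII)(SI(II)(II(KI))))
  →2  KKK(II)(II(KK)(SII)(SI(II)(II(KI))))
  →3  K(II)(II(KK)(SII)(SI(II)(II(KI))))
  →4  II
  →5  I

Answer: normal form = I  (in 5 steps)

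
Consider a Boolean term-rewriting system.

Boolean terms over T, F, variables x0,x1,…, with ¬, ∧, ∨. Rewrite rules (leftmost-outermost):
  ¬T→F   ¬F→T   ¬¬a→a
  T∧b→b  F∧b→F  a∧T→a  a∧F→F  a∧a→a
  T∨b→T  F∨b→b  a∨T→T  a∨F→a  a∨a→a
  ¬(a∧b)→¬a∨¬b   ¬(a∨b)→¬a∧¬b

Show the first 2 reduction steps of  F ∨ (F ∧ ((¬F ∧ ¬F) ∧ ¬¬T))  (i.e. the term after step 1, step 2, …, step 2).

  start: F ∨ (F ∧ ((¬F ∧ ¬F) ∧ ¬¬T))
  step 1: F ∧ ((¬F ∧ ¬F) ∧ ¬¬T)
  step 2: F

Answer: after 2 steps: F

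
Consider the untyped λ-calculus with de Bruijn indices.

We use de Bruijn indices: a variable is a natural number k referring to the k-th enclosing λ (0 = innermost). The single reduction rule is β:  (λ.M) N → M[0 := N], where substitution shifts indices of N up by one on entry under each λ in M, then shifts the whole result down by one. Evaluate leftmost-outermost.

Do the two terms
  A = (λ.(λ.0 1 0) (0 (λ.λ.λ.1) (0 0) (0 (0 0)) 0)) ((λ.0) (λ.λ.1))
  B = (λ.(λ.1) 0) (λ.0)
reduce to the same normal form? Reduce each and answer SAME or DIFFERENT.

Answer: DIFFERENT — A ⇓ λ.λ.λ.λ.1, B ⇓ λ.0

Reduction:
Term A:
  start: (λ.(λ.0 1 0) (0 (λ.λ.λ.1) (0 0) (0 (0 0)) 0)) ((λ.0) (λ.λ.1))
  →1  (λ.0 ((λ.0) (λ.λ.1)) 0) ((λ.0) (λ.λ.1) (λ.λ.λ.1) ((λ.0) (λ.λ.1) ((λ.0) (λ.λ.1))) ((λ.0) (λ.λ.1) ((λ.0) (λ.λ.1) ((λ.0) (λ.λ.1)))) ((λ.0) (λ.λ.1)))
  →2  (λ.0) (λ.λ.1) (λ.λ.λ.1) ((λ.0) (λ.λ.1) ((λ.0) (λ.λ.1))) ((λ.0) (λ.λ.1) ((λ.0) (λ.λ.1) ((λ.0) (λ.λ.1)))) ((λ.0) (λ.λ.1)) ((λ.0) (λ.λ.1)) ((λ.0) (λ.λ.1) (λ.λ.λ.1) ((λ.0) (λ.λ.1) ((λ.0) (λ.λ.1))) ((λ.0) (λ.λ.1) ((λ.0) (λ.λ.1) ((λ.0) (λ.λ.1)))) ((λ.0) (λ.λ.1)))
  →3  (λ.λ.1) (λ.λ.λ.1) ((λ.0) (λ.λ.1) ((λ.0) (λ.λ.1))) ((λ.0) (λ.λ.1) ((λ.0) (λ.λ.1) ((λ.0) (λ.λ.1)))) ((λ.0) (λ.λ.1)) ((λ.0) (λ.λ.1)) ((λ.0) (λ.λ.1) (λ.λ.λ.1) ((λ.0) (λ.λ.1) ((λ.0) (λ.λ.1))) ((λ.0) (λ.λ.1) ((λ.0) (λ.λ.1) ((λ.0) (λ.λ.1)))) ((λ.0) (λ.λ.1)))
  →4  (λ.λ.λ.λ.1) ((λ.0) (λ.λ.1) ((λ.0) (λ.λ.1))) ((λ.0) (λ.λ.1) ((λ.0) (λ.λ.1) ((λ.0) (λ.λ.1)))) ((λ.0) (λ.λ.1)) ((λ.0) (λ.λ.1)) ((λ.0) (λ.λ.1) (λ.λ.λ.1) ((λ.0) (λ.λ.1) ((λ.0) (λ.λ.1))) ((λ.0) (λ.λ.1) ((λ.0) (λ.λ.1) ((λ.0) (λ.λ.1)))) ((λ.0) (λ.λ.1)))
  →5  (λ.λ.λ.1) ((λ.0) (λ.λ.1) ((λ.0) (λ.λ.1) ((λ.0) (λ.λ.1)))) ((λ.0) (λ.λ.1)) ((λ.0) (λ.λ.1)) ((λ.0) (λ.λ.1) (λ.λ.λ.1) ((λ.0) (λ.λ.1) ((λ.0) (λ.λ.1))) ((λ.0) (λ.λ.1) ((λ.0) (λ.λ.1) ((λ.0) (λ.λ.1)))) ((λ.0) (λ.λ.1)))
  →6  (λ.λ.1) ((λ.0) (λ.λ.1)) ((λ.0) (λ.λ.1)) ((λ.0) (λ.λ.1) (λ.λ.λ.1) ((λ.0) (λ.λ.1) ((λ.0) (λ.λ.1))) ((λ.0) (λ.λ.1) ((λ.0) (λ.λ.1) ((λ.0) (λ.λ.1)))) ((λ.0) (λ.λ.1)))
  →7  (λ.(λ.0) (λ.λ.1)) ((λ.0) (λ.λ.1)) ((λ.0) (λ.λ.1) (λ.λ.λ.1) ((λ.0) (λ.λ.1) ((λ.0) (λ.λ.1))) ((λ.0) (λ.λ.1) ((λ.0) (λ.λ.1) ((λ.0) (λ.λ.1)))) ((λ.0) (λ.λ.1)))
  →8  (λ.0) (λ.λ.1) ((λ.0) (λ.λ.1) (λ.λ.λ.1) ((λ.0) (λ.λ.1) ((λ.0) (λ.λ.1))) ((λ.0) (λ.λ.1) ((λ.0) (λ.λ.1) ((λ.0) (λ.λ.1)))) ((λ.0) (λ.λ.1)))
  →9  (λ.λ.1) ((λ.0) (λ.λ.1) (λ.λ.λ.1) ((λ.0) (λ.λ.1) ((λ.0) (λ.λ.1))) ((λ.0) (λ.λ.1) ((λ.0) (λ.λ.1) ((λ.0) (λ.λ.1)))) ((λ.0) (λ.λ.1)))
  →10  λ.(λ.0) (λ.λ.1) (λ.λ.λ.1) ((λ.0) (λ.λ.1) ((λ.0) (λ.λ.1))) ((λ.0) (λ.λ.1) ((λ.0) (λ.λ.1) ((λ.0) (λ.λ.1)))) ((λ.0) (λ.λ.1))
  →11  λ.(λ.λ.1) (λ.λ.λ.1) ((λ.0) (λ.λ.1) ((λ.0) (λ.λ.1))) ((λ.0) (λ.λ.1) ((λ.0) (λ.λ.1) ((λ.0) (λ.λ.1)))) ((λ.0) (λ.λ.1))
  →12  λ.(λ.λ.λ.λ.1) ((λ.0) (λ.λ.1) ((λ.0) (λ.λ.1))) ((λ.0) (λ.λ.1) ((λ.0) (λ.λ.1) ((λ.0) (λ.λ.1)))) ((λ.0) (λ.λ.1))
  →13  λ.(λ.λ.λ.1) ((λ.0) (λ.λ.1) ((λ.0) (λ.λ.1) ((λ.0) (λ.λ.1)))) ((λ.0) (λ.λ.1))
  →14  λ.(λ.λ.1) ((λ.0) (λ.λ.1))
  →15  λ.λ.(λ.0) (λ.λ.1)
  →16  λ.λ.λ.λ.1

Term B:
  start: (λ.(λ.1) 0) (λ.0)
  →1  (λ.λ.0) (λ.0)
  →2  λ.0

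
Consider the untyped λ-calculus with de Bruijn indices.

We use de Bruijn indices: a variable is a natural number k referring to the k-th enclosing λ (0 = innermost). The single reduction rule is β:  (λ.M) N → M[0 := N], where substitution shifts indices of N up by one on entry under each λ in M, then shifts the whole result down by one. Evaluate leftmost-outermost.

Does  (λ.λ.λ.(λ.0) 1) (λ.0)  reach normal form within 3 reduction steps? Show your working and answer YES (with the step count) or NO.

Answer: YES — reaches normal form λ.λ.1 in 2 ≤ 3 steps

Working:
  start: (λ.λ.λ.(λ.0) 1) (λ.0)
  step 1: λ.λ.(λ.0) 1
  step 2: λ.λ.1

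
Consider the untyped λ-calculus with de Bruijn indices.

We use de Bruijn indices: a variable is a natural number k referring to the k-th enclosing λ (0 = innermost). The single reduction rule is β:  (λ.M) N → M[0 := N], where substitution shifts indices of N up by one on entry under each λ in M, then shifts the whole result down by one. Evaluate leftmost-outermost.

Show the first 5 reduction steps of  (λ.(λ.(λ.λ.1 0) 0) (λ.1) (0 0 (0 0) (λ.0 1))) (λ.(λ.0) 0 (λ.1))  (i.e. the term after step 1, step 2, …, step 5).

Answer: after 5 steps: λ.(λ.0) 0 (λ.1)

Working:
  start: (λ.(λ.(λ.λ.1 0) 0) (λ.1) (0 0 (0 0) (λ.0 1))) (λ.(λ.0) 0 (λ.1))
  →1  (λ.(λ.λ.1 0) 0) (λ.λ.(λ.0) 0 (λ.1)) ((λ.(λ.0) 0 (λ.1)) (λ.(λ.0) 0 (λ.1)) ((λ.(λ.0) 0 (λ.1)) (λ.(λ.0) 0 (λ.1))) (λ.0 (λ.(λ.0) 0 (λ.1))))
  →2  (λ.λ.1 0) (λ.λ.(λ.0) 0 (λ.1)) ((λ.(λ.0) 0 (λ.1)) (λ.(λ.0) 0 (λ.1)) ((λ.(λ.0) 0 (λ.1)) (λ.(λ.0) 0 (λ.1))) (λ.0 (λ.(λ.0) 0 (λ.1))))
  →3  (λ.(λ.λ.(λ.0) 0 (λ.1)) 0) ((λ.(λ.0) 0 (λ.1)) (λ.(λ.0) 0 (λ.1)) ((λ.(λ.0) 0 (λ.1)) (λ.(λ.0) 0 (λ.1))) (λ.0 (λ.(λ.0) 0 (λ.1))))
  →4  (λ.λ.(λ.0) 0 (λ.1)) ((λ.(λ.0) 0 (λ.1)) (λ.(λ.0) 0 (λ.1)) ((λ.(λ.0) 0 (λ.1)) (λ.(λ.0) 0 (λ.1))) (λ.0 (λ.(λ.0) 0 (λ.1))))
  →5  λ.(λ.0) 0 (λ.1)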